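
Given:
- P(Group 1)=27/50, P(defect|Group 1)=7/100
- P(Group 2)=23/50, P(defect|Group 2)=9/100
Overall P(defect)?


P(B) = Σ P(B|Aᵢ)×P(Aᵢ)
  7/100×27/50 = 189/5000
  9/100×23/50 = 207/5000
Sum = 99/1250

P(defect) = 99/1250 ≈ 7.92%


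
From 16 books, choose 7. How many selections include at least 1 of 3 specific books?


Complement: C(16,7) - C(13,7) = 11440 - 1716 = 9724

9724


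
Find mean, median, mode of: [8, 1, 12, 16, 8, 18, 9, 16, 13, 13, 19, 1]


Sorted: [1, 1, 8, 8, 9, 12, 13, 13, 16, 16, 18, 19]
Mean = 134/12 = 67/6
Median = 25/2
Freq: {8: 2, 1: 2, 12: 1, 16: 2, 18: 1, 9: 1, 13: 2, 19: 1}
Mode: [1, 8, 13, 16]

Mean=67/6, Median=25/2, Mode=[1, 8, 13, 16]


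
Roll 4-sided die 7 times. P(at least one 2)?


P(no 2)^7 = (3/4)^7 = 2187/16384
P(≥1) = 1 - 2187/16384 = 14197/16384

P = 14197/16384 ≈ 86.65%


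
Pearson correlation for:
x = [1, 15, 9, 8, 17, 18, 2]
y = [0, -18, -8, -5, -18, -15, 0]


n=7, Σx=70, Σy=-64, Σxy=-958, Σx²=988, Σy²=962
r = (7×(-958) - 70×(-64))/√((7×988 - 70²)(7×962 - (-64)²))
= -2226/√(2016×2638) = -2226/√5318208 ≈ -2226/2306.1240 ≈ -0.9653

r ≈ -0.9653


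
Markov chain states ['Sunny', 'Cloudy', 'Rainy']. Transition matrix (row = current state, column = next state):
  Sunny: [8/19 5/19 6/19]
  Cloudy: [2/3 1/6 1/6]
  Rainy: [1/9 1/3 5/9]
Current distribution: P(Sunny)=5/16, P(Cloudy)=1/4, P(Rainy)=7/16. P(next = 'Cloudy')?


P(next=Cloudy) = Σᵢ P(now=i)×P(i→Cloudy)
= 5/16×5/19 + 1/4×1/6 + 7/16×1/3
= 25/304 + 1/24 + 7/48 = 41/152

P = 41/152 ≈ 0.2697


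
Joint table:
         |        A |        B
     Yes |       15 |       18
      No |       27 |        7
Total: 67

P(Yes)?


P(Yes) = (15+18)/67 = 33/67

P(Yes) = 33/67 ≈ 49.25%


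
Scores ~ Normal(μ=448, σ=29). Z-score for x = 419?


z = (x - μ)/σ = (419 - 448)/29 = -1.0

z = -1.0


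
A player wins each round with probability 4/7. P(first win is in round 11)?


Geometric: P(X=11) = (1-p)^(k-1)×p = (3/7)^10×4/7 = 236196/1977326743

P(X=11) = 236196/1977326743 ≈ 0.01%


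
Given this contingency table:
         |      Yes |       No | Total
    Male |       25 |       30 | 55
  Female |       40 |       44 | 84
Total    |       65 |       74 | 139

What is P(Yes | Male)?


P(Yes | Male) = 25/(25+30) = 25/55 = 5/11

P(Yes|Male) = 5/11 ≈ 45.45%


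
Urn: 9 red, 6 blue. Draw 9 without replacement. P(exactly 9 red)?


Hypergeometric: C(9,9)×C(6,0)/C(15,9)
= 1×1/5005 = 1/5005

P(X=9) = 1/5005 ≈ 0.02%


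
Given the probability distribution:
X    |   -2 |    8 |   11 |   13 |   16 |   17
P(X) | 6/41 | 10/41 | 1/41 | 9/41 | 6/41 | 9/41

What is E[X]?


E[X] = Σ x·P(X=x)
= (-2)×(6/41) + (8)×(10/41) + (11)×(1/41) + (13)×(9/41) + (16)×(6/41) + (17)×(9/41)
= 445/41

E[X] = 445/41


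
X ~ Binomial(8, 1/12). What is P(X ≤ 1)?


P(X ≤ 1) = Σ P(X=i) for i=0..1
P(X=0) = 214358881/429981696
P(X=1) = 19487171/53747712
Sum = 370256249/429981696

P(X ≤ 1) = 370256249/429981696 ≈ 86.11%


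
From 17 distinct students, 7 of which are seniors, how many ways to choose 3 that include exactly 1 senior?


Choose 1 of the 7 seniors and 2 of the other 10 students:
C(7,1)×C(10,2) = 7×45 = 315

315


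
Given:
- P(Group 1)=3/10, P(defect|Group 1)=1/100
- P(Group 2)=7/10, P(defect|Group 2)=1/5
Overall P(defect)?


P(B) = Σ P(B|Aᵢ)×P(Aᵢ)
  1/100×3/10 = 3/1000
  1/5×7/10 = 7/50
Sum = 143/1000

P(defect) = 143/1000 ≈ 14.30%


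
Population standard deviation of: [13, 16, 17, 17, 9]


Mean = 72/5
  (13-72/5)²=49/25
  (16-72/5)²=64/25
  (17-72/5)²=169/25
  (17-72/5)²=169/25
  (9-72/5)²=729/25
Σ(x-μ)² = 236/5
σ² = (236/5)/5 = 236/25

σ = √(236/25) ≈ 3.0725


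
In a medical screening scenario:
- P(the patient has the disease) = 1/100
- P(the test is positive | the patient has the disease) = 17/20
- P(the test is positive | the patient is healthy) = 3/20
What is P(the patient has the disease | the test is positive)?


Using Bayes' theorem:
P(A|B) = P(B|A)·P(A) / P(B)

P(the test is positive) = 17/20 × 1/100 + 3/20 × 99/100
= 17/2000 + 297/2000 = 157/1000

P(the patient has the disease|the test is positive) = (17/2000) / (157/1000) = 17/314

P(the patient has the disease|the test is positive) = 17/314 ≈ 5.41%


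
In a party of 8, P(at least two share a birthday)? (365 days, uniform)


P(all different) = Π(365-i)/365 for i=0..7
= 0.925665
P(match) = 1 - 0.925665 = 0.074335

P ≈ 0.0743 ≈ 7.43%


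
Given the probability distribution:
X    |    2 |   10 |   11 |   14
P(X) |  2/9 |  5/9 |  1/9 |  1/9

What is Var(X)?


E[X] = 79/9
E[X²] = 275/3
Var(X) = E[X²] - (E[X])² = 275/3 - 6241/81 = 1184/81

Var(X) = 1184/81 ≈ 14.6173


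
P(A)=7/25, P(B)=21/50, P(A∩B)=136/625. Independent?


P(A)×P(B) = 147/1250
P(A∩B) = 136/625
Not equal → NOT independent

No, not independent


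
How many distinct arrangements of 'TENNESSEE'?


Letters: 9, freq: {'T': 1, 'E': 4, 'N': 2, 'S': 2}
9!/(1!×4!×2!×2!) = 362880/96 = 3780

3780


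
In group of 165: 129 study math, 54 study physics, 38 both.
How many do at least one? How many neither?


|A∪B| = 129+54-38 = 145
Neither = 165-145 = 20

At least one: 145; Neither: 20


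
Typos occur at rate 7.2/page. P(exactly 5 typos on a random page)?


Poisson(λ=7.2): P(X=5) = e^(-λ)×λ^k/k!
= e^(-7.2) × 7.2^5 / 5!
≈ 0.0007465858084 × 19349.17632 / 120 ≈ 0.120382

P(X=5) ≈ 0.120382 ≈ 12.04%


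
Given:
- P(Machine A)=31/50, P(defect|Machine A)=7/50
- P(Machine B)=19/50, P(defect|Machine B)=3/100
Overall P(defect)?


P(B) = Σ P(B|Aᵢ)×P(Aᵢ)
  7/50×31/50 = 217/2500
  3/100×19/50 = 57/5000
Sum = 491/5000

P(defect) = 491/5000 ≈ 9.82%


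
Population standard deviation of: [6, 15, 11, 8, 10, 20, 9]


Mean = 79/7
  (6-79/7)²=1369/49
  (15-79/7)²=676/49
  (11-79/7)²=4/49
  (8-79/7)²=529/49
  (10-79/7)²=81/49
  (20-79/7)²=3721/49
  (9-79/7)²=256/49
Σ(x-μ)² = 948/7
σ² = (948/7)/7 = 948/49

σ = √(948/49) ≈ 4.3985


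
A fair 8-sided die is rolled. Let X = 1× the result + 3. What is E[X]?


E[die] = (1+8)/2 = 9/2
E[X] = 1×9/2 + 3 = 15/2

E[X] = 15/2


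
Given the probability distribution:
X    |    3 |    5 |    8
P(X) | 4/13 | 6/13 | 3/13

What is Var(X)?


E[X] = 66/13
E[X²] = 378/13
Var(X) = E[X²] - (E[X])² = 378/13 - 4356/169 = 558/169

Var(X) = 558/169 ≈ 3.3018


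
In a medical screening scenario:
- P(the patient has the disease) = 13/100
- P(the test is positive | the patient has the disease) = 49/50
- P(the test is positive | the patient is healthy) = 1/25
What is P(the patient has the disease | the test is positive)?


Using Bayes' theorem:
P(A|B) = P(B|A)·P(A) / P(B)

P(the test is positive) = 49/50 × 13/100 + 1/25 × 87/100
= 637/5000 + 87/2500 = 811/5000

P(the patient has the disease|the test is positive) = (637/5000) / (811/5000) = 637/811

P(the patient has the disease|the test is positive) = 637/811 ≈ 78.55%


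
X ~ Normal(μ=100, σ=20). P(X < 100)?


z = (100-100)/20 = 0.0
P(Z < 0.0) = 0.5000

P(X < 100) ≈ 0.5000


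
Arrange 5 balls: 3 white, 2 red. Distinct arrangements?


5!/(3!×2!) = 10

10


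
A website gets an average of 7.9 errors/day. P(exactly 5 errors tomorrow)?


Poisson(λ=7.9): P(X=5) = e^(-λ)×λ^k/k!
= e^(-7.9) × 7.9^5 / 5!
≈ 0.0003707435405 × 30770.56399 / 120 ≈ 0.095067

P(X=5) ≈ 0.095067 ≈ 9.51%


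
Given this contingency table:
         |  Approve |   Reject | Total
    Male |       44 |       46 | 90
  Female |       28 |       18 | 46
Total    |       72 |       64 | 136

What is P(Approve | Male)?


P(Approve | Male) = 44/(44+46) = 44/90 = 22/45

P(Approve|Male) = 22/45 ≈ 48.89%


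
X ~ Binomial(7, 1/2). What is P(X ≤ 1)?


P(X ≤ 1) = Σ P(X=i) for i=0..1
P(X=0) = 1/128
P(X=1) = 7/128
Sum = 1/16

P(X ≤ 1) = 1/16 ≈ 6.25%


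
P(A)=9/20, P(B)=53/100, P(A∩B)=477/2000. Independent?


P(A)×P(B) = 477/2000
P(A∩B) = 477/2000
Equal ✓ → Independent

Yes, independent


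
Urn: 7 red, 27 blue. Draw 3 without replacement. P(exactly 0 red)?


Hypergeometric: C(7,0)×C(27,3)/C(34,3)
= 1×2925/5984 = 2925/5984

P(X=0) = 2925/5984 ≈ 48.88%


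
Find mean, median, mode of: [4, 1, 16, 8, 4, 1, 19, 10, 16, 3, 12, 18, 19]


Sorted: [1, 1, 3, 4, 4, 8, 10, 12, 16, 16, 18, 19, 19]
Mean = 131/13
Median = 10
Freq: {4: 2, 1: 2, 16: 2, 8: 1, 19: 2, 10: 1, 3: 1, 12: 1, 18: 1}
Mode: [1, 4, 16, 19]

Mean=131/13, Median=10, Mode=[1, 4, 16, 19]


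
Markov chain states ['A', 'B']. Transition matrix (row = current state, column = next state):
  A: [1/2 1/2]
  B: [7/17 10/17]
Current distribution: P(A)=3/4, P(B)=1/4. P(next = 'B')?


P(next=B) = Σᵢ P(now=i)×P(i→B)
= 3/4×1/2 + 1/4×10/17
= 3/8 + 5/34 = 71/136

P = 71/136 ≈ 0.5221


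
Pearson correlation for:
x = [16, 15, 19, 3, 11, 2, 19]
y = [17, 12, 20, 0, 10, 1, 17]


n=7, Σx=85, Σy=77, Σxy=1267, Σx²=1337, Σy²=1223
r = (7×1267 - 85×77)/√((7×1337 - 85²)(7×1223 - 77²))
= 2324/√(2134×2632) = 2324/√5616688 ≈ 2324/2369.9553 ≈ 0.9806

r ≈ 0.9806


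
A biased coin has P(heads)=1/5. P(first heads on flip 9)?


Geometric: P(X=9) = (1-p)^(k-1)×p = (4/5)^8×1/5 = 65536/1953125

P(X=9) = 65536/1953125 ≈ 3.36%


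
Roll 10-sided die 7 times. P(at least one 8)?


P(no 8)^7 = (9/10)^7 = 4782969/10000000
P(≥1) = 1 - 4782969/10000000 = 5217031/10000000

P = 5217031/10000000 ≈ 52.17%


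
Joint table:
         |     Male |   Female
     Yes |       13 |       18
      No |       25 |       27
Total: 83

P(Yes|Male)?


P(Yes|Male) = 13/(13+25) = 13/38

P = 13/38 ≈ 34.21%


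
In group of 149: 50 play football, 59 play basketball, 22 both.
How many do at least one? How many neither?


|A∪B| = 50+59-22 = 87
Neither = 149-87 = 62

At least one: 87; Neither: 62


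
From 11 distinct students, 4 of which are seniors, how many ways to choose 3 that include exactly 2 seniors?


Choose 2 of the 4 seniors and 1 of the other 7 students:
C(4,2)×C(7,1) = 6×7 = 42

42


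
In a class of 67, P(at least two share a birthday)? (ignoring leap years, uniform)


P(all different) = Π(365-i)/365 for i=0..66
= 0.001560
P(match) = 1 - 0.001560 = 0.998440

P ≈ 0.9984 ≈ 99.84%


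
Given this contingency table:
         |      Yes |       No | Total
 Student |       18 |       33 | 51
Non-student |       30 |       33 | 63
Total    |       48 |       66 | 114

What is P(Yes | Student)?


P(Yes | Student) = 18/(18+33) = 18/51 = 6/17

P(Yes|Student) = 6/17 ≈ 35.29%


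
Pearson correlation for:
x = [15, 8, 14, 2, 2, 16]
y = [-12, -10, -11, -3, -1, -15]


n=6, Σx=57, Σy=-52, Σxy=-662, Σx²=749, Σy²=600
r = (6×(-662) - 57×(-52))/√((6×749 - 57²)(6×600 - (-52)²))
= -1008/√(1245×896) = -1008/√1115520 ≈ -1008/1056.1818 ≈ -0.9544

r ≈ -0.9544


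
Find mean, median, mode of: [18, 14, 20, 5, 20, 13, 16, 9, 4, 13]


Sorted: [4, 5, 9, 13, 13, 14, 16, 18, 20, 20]
Mean = 132/10 = 66/5
Median = 27/2
Freq: {18: 1, 14: 1, 20: 2, 5: 1, 13: 2, 16: 1, 9: 1, 4: 1}
Mode: [13, 20]

Mean=66/5, Median=27/2, Mode=[13, 20]


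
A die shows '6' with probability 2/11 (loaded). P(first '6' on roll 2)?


Geometric: P(X=2) = (1-p)^(k-1)×p = (9/11)^1×2/11 = 18/121

P(X=2) = 18/121 ≈ 14.88%


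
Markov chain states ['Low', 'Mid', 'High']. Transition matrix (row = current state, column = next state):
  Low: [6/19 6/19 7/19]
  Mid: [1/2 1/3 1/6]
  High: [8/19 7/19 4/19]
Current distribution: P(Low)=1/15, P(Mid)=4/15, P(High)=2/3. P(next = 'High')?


P(next=High) = Σᵢ P(now=i)×P(i→High)
= 1/15×7/19 + 4/15×1/6 + 2/3×4/19
= 7/285 + 2/45 + 8/57 = 179/855

P = 179/855 ≈ 0.2094


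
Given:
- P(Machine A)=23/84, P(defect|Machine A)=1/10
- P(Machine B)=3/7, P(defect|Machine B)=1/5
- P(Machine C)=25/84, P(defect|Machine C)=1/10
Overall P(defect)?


P(B) = Σ P(B|Aᵢ)×P(Aᵢ)
  1/10×23/84 = 23/840
  1/5×3/7 = 3/35
  1/10×25/84 = 5/168
Sum = 1/7

P(defect) = 1/7 ≈ 14.29%


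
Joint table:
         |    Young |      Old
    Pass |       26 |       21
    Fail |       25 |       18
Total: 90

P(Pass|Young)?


P(Pass|Young) = 26/(26+25) = 26/51

P = 26/51 ≈ 50.98%


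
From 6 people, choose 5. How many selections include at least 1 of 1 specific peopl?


Complement: C(6,5) - C(5,5) = 6 - 1 = 5

5


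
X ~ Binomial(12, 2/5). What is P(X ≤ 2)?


P(X ≤ 2) = Σ P(X=i) for i=0..2
P(X=0) = 531441/244140625
P(X=1) = 4251528/244140625
P(X=2) = 15588936/244140625
Sum = 4074381/48828125

P(X ≤ 2) = 4074381/48828125 ≈ 8.34%


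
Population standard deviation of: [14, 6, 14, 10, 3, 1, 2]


Mean = 50/7
  (14-50/7)²=2304/49
  (6-50/7)²=64/49
  (14-50/7)²=2304/49
  (10-50/7)²=400/49
  (3-50/7)²=841/49
  (1-50/7)²=1849/49
  (2-50/7)²=1296/49
Σ(x-μ)² = 1294/7
σ² = (1294/7)/7 = 1294/49

σ = √(1294/49) ≈ 5.1389


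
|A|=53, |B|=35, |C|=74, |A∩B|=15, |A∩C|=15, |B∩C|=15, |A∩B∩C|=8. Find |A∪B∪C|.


|A∪B∪C| = 53+35+74-15-15-15+8 = 125

|A∪B∪C| = 125


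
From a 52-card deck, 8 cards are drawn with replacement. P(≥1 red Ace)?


P(not a red Ace) = 50/52 = 25/26
P(none in 8 draws) = (25/26)^8 = 152587890625/208827064576
P(≥1 red Ace) = 1 - 152587890625/208827064576 = 56239173951/208827064576

P = 56239173951/208827064576 ≈ 26.93%


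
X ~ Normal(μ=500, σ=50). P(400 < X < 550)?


z₁=(400-500)/50=-2.0, z₂=(550-500)/50=1.0
P = Φ(1.0) - Φ(-2.0) = 0.841345 - 0.022750 = 0.818595 ≈ 0.8186

P(400 < X < 550) ≈ 0.8186


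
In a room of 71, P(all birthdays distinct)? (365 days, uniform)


P(all different) = Π(365-i)/365 for i=0..70
= (365/365)×(364/365)×...×(295/365)
= 0.000679

P ≈ 0.0007 ≈ 0.07%


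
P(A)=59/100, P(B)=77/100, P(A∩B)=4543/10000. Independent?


P(A)×P(B) = 4543/10000
P(A∩B) = 4543/10000
Equal ✓ → Independent

Yes, independent


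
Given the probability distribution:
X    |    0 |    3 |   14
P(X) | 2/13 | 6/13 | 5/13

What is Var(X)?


E[X] = 88/13
E[X²] = 1034/13
Var(X) = E[X²] - (E[X])² = 1034/13 - 7744/169 = 5698/169

Var(X) = 5698/169 ≈ 33.7160


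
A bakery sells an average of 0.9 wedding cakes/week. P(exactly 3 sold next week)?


Poisson(λ=0.9): P(X=3) = e^(-λ)×λ^k/k!
= e^(-0.9) × 0.9^3 / 3!
≈ 0.4065696597 × 0.729 / 6 ≈ 0.049398

P(X=3) ≈ 0.049398 ≈ 4.94%


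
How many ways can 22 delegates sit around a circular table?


Circular arrangements of 22 distinct objects: fix one position to break rotational symmetry.
(n-1)! = 21! = 51090942171709440000

51090942171709440000


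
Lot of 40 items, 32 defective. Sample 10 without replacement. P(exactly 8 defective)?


Hypergeometric: C(32,8)×C(8,2)/C(40,10)
= 10518300×28/847660528 = 45675/131461

P(X=8) = 45675/131461 ≈ 34.74%


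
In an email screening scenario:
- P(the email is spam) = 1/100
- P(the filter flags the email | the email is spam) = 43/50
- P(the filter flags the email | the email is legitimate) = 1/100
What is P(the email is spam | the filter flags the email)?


Using Bayes' theorem:
P(A|B) = P(B|A)·P(A) / P(B)

P(the filter flags the email) = 43/50 × 1/100 + 1/100 × 99/100
= 43/5000 + 99/10000 = 37/2000

P(the email is spam|the filter flags the email) = (43/5000) / (37/2000) = 86/185

P(the email is spam|the filter flags the email) = 86/185 ≈ 46.49%


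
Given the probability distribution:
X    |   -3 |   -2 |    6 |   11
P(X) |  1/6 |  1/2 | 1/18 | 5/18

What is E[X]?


E[X] = Σ x·P(X=x)
= (-3)×(1/6) + (-2)×(1/2) + (6)×(1/18) + (11)×(5/18)
= 17/9

E[X] = 17/9


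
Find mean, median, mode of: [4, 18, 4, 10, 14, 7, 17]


Sorted: [4, 4, 7, 10, 14, 17, 18]
Mean = 74/7
Median = 10
Freq: {4: 2, 18: 1, 10: 1, 14: 1, 7: 1, 17: 1}
Mode: [4]

Mean=74/7, Median=10, Mode=4


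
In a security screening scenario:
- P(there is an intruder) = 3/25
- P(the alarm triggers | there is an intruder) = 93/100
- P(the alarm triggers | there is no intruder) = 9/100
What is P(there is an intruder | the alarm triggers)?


Using Bayes' theorem:
P(A|B) = P(B|A)·P(A) / P(B)

P(the alarm triggers) = 93/100 × 3/25 + 9/100 × 22/25
= 279/2500 + 99/1250 = 477/2500

P(there is an intruder|the alarm triggers) = (279/2500) / (477/2500) = 31/53

P(there is an intruder|the alarm triggers) = 31/53 ≈ 58.49%


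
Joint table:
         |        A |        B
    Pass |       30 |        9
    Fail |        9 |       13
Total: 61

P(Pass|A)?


P(Pass|A) = 30/(30+9) = 30/39 = 10/13

P = 10/13 ≈ 76.92%


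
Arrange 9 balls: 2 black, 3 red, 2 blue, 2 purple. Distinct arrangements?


9!/(2!×3!×2!×2!) = 7560

7560


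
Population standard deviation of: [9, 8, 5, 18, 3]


Mean = 43/5
  (9-43/5)²=4/25
  (8-43/5)²=9/25
  (5-43/5)²=324/25
  (18-43/5)²=2209/25
  (3-43/5)²=784/25
Σ(x-μ)² = 666/5
σ² = (666/5)/5 = 666/25

σ = √(666/25) ≈ 5.1614


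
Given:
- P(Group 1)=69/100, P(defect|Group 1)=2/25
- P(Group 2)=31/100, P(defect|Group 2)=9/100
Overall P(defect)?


P(B) = Σ P(B|Aᵢ)×P(Aᵢ)
  2/25×69/100 = 69/1250
  9/100×31/100 = 279/10000
Sum = 831/10000

P(defect) = 831/10000 ≈ 8.31%


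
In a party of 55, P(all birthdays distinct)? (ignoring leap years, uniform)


P(all different) = Π(365-i)/365 for i=0..54
= (365/365)×(364/365)×...×(311/365)
= 0.013738

P ≈ 0.0137 ≈ 1.37%


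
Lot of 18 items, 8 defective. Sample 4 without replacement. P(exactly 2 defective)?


Hypergeometric: C(8,2)×C(10,2)/C(18,4)
= 28×45/3060 = 7/17

P(X=2) = 7/17 ≈ 41.18%


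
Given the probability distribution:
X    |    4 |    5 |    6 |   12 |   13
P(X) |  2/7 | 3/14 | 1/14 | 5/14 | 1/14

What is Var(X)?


E[X] = 55/7
E[X²] = 76
Var(X) = E[X²] - (E[X])² = 76 - 3025/49 = 699/49

Var(X) = 699/49 ≈ 14.2653


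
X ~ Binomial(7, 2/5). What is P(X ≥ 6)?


P(X ≥ 6) = Σ P(X=i) for i=6..7
P(X=6) = 1344/78125
P(X=7) = 128/78125
Sum = 1472/78125

P(X ≥ 6) = 1472/78125 ≈ 1.88%


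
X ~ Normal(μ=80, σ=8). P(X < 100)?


z = (100-80)/8 = 2.5
P(Z < 2.5) = 0.9938

P(X < 100) ≈ 0.9938


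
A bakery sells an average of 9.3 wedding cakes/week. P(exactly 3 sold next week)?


Poisson(λ=9.3): P(X=3) = e^(-λ)×λ^k/k!
= e^(-9.3) × 9.3^3 / 3!
≈ 9.142423148e-05 × 804.357 / 6 ≈ 0.012256

P(X=3) ≈ 0.012256 ≈ 1.23%


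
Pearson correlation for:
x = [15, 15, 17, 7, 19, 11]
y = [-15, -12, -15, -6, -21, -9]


n=6, Σx=84, Σy=-78, Σxy=-1200, Σx²=1270, Σy²=1152
r = (6×(-1200) - 84×(-78))/√((6×1270 - 84²)(6×1152 - (-78)²))
= -648/√(564×828) = -648/√466992 ≈ -648/683.3681 ≈ -0.9482

r ≈ -0.9482


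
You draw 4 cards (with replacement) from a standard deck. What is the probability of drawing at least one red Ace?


P(not a red Ace) = 50/52 = 25/26
P(none in 4 draws) = (25/26)^4 = 390625/456976
P(≥1 red Ace) = 1 - 390625/456976 = 66351/456976

P = 66351/456976 ≈ 14.52%


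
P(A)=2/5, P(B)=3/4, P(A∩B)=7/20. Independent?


P(A)×P(B) = 3/10
P(A∩B) = 7/20
Not equal → NOT independent

No, not independent


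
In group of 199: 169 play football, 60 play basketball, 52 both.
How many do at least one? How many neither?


|A∪B| = 169+60-52 = 177
Neither = 199-177 = 22

At least one: 177; Neither: 22


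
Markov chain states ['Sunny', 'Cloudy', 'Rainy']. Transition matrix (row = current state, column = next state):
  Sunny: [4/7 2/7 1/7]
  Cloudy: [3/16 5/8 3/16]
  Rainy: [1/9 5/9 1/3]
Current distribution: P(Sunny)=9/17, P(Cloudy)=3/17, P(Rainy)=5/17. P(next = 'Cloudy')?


P(next=Cloudy) = Σᵢ P(now=i)×P(i→Cloudy)
= 9/17×2/7 + 3/17×5/8 + 5/17×5/9
= 18/119 + 15/136 + 25/153 = 3641/8568

P = 3641/8568 ≈ 0.4250


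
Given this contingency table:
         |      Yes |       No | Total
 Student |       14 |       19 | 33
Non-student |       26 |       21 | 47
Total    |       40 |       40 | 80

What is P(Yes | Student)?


P(Yes | Student) = 14/(14+19) = 14/33

P(Yes|Student) = 14/33 ≈ 42.42%


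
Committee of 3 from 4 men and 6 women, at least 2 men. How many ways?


Count by #men:
  2M,1W: C(4,2)×C(6,1)=36
  3M,0W: C(4,3)×C(6,0)=4
Total = 40

40


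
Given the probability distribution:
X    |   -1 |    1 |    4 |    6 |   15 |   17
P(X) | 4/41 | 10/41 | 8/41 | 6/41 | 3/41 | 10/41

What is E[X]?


E[X] = Σ x·P(X=x)
= (-1)×(4/41) + (1)×(10/41) + (4)×(8/41) + (6)×(6/41) + (15)×(3/41) + (17)×(10/41)
= 289/41

E[X] = 289/41


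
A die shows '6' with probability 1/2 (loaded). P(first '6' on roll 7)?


Geometric: P(X=7) = (1-p)^(k-1)×p = (1/2)^6×1/2 = 1/128

P(X=7) = 1/128 ≈ 0.78%


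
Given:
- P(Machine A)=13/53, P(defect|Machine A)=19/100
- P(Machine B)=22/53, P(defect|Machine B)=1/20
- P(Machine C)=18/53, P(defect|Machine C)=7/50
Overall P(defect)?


P(B) = Σ P(B|Aᵢ)×P(Aᵢ)
  19/100×13/53 = 247/5300
  1/20×22/53 = 11/530
  7/50×18/53 = 63/1325
Sum = 609/5300

P(defect) = 609/5300 ≈ 11.49%


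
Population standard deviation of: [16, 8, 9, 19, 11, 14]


Mean = 77/6
  (16-77/6)²=361/36
  (8-77/6)²=841/36
  (9-77/6)²=529/36
  (19-77/6)²=1369/36
  (11-77/6)²=121/36
  (14-77/6)²=49/36
Σ(x-μ)² = 545/6
σ² = (545/6)/6 = 545/36

σ = √(545/36) ≈ 3.8909


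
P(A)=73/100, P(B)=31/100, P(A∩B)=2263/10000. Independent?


P(A)×P(B) = 2263/10000
P(A∩B) = 2263/10000
Equal ✓ → Independent

Yes, independent


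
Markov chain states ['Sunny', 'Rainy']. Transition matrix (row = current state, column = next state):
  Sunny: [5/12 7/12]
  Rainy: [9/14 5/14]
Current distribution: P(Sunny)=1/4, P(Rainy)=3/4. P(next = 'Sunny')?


P(next=Sunny) = Σᵢ P(now=i)×P(i→Sunny)
= 1/4×5/12 + 3/4×9/14
= 5/48 + 27/56 = 197/336

P = 197/336 ≈ 0.5863


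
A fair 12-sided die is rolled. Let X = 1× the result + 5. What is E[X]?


E[die] = (1+12)/2 = 13/2
E[X] = 1×13/2 + 5 = 23/2

E[X] = 23/2


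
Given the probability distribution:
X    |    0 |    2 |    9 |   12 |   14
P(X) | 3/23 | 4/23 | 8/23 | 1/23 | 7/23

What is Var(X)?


E[X] = 190/23
E[X²] = 2180/23
Var(X) = E[X²] - (E[X])² = 2180/23 - 36100/529 = 14040/529

Var(X) = 14040/529 ≈ 26.5406


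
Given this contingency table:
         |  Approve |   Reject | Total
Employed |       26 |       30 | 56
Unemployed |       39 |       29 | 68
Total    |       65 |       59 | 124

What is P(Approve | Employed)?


P(Approve | Employed) = 26/(26+30) = 26/56 = 13/28

P(Approve|Employed) = 13/28 ≈ 46.43%


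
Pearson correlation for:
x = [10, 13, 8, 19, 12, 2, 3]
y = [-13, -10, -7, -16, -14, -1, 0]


n=7, Σx=67, Σy=-61, Σxy=-790, Σx²=851, Σy²=771
r = (7×(-790) - 67×(-61))/√((7×851 - 67²)(7×771 - (-61)²))
= -1443/√(1468×1676) = -1443/√2460368 ≈ -1443/1568.5560 ≈ -0.9200

r ≈ -0.9200


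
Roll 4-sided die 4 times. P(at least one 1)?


P(no 1)^4 = (3/4)^4 = 81/256
P(≥1) = 1 - 81/256 = 175/256

P = 175/256 ≈ 68.36%


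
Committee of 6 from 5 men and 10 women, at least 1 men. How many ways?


Count by #men:
  1M,5W: C(5,1)×C(10,5)=1260
  2M,4W: C(5,2)×C(10,4)=2100
  3M,3W: C(5,3)×C(10,3)=1200
  4M,2W: C(5,4)×C(10,2)=225
  5M,1W: C(5,5)×C(10,1)=10
Total = 4795

4795


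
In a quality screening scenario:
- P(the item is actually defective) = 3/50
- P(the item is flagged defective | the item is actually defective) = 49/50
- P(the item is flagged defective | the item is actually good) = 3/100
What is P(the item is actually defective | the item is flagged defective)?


Using Bayes' theorem:
P(A|B) = P(B|A)·P(A) / P(B)

P(the item is flagged defective) = 49/50 × 3/50 + 3/100 × 47/50
= 147/2500 + 141/5000 = 87/1000

P(the item is actually defective|the item is flagged defective) = (147/2500) / (87/1000) = 98/145

P(the item is actually defective|the item is flagged defective) = 98/145 ≈ 67.59%


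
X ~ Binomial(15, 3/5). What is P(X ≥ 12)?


P(X ≥ 12) = Σ P(X=i) for i=12..15
P(X=12) = 386889048/6103515625
P(X=13) = 133923132/6103515625
P(X=14) = 28697814/6103515625
P(X=15) = 14348907/30517578125
Sum = 2761898877/30517578125

P(X ≥ 12) = 2761898877/30517578125 ≈ 9.05%


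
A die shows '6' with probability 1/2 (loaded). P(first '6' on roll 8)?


Geometric: P(X=8) = (1-p)^(k-1)×p = (1/2)^7×1/2 = 1/256

P(X=8) = 1/256 ≈ 0.39%


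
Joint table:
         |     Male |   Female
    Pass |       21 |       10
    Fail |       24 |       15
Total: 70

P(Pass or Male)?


P(Pass∨Male) = P(Pass) + P(Male) - P(Pass∧Male)
= (31 + 45 - 21)/70 = 55/70 = 11/14

P = 11/14 ≈ 78.57%


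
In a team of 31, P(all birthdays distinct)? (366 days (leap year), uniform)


P(all different) = Π(366-i)/366 for i=0..30
= (366/366)×(365/366)×...×(336/366)
= 0.270541

P ≈ 0.2705 ≈ 27.05%


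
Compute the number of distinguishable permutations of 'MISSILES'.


Letters: 8, freq: {'M': 1, 'I': 2, 'S': 3, 'L': 1, 'E': 1}
8!/(1!×2!×3!×1!×1!) = 40320/12 = 3360

3360


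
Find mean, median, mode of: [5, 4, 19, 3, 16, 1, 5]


Sorted: [1, 3, 4, 5, 5, 16, 19]
Mean = 53/7
Median = 5
Freq: {5: 2, 4: 1, 19: 1, 3: 1, 16: 1, 1: 1}
Mode: [5]

Mean=53/7, Median=5, Mode=5


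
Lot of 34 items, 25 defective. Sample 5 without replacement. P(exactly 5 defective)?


Hypergeometric: C(25,5)×C(9,0)/C(34,5)
= 53130×1/278256 = 805/4216

P(X=5) = 805/4216 ≈ 19.09%


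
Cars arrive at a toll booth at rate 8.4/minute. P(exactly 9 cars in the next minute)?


Poisson(λ=8.4): P(X=9) = e^(-λ)×λ^k/k!
= e^(-8.4) × 8.4^9 / 9!
≈ 0.0002248673242 × 208215748.531 / 362880 ≈ 0.129026

P(X=9) ≈ 0.129026 ≈ 12.90%


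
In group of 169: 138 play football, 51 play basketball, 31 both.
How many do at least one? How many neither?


|A∪B| = 138+51-31 = 158
Neither = 169-158 = 11

At least one: 158; Neither: 11


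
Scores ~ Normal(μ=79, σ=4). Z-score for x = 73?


z = (x - μ)/σ = (73 - 79)/4 = -1.5

z = -1.5


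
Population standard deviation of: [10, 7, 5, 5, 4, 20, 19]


Mean = 70/7 = 10
  (10-10)²=0
  (7-10)²=9
  (5-10)²=25
  (5-10)²=25
  (4-10)²=36
  (20-10)²=100
  (19-10)²=81
Σ(x-μ)² = 276
σ² = 276/7

σ = √(276/7) ≈ 6.2792


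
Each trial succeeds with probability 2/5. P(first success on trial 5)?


Geometric: P(X=5) = (1-p)^(k-1)×p = (3/5)^4×2/5 = 162/3125

P(X=5) = 162/3125 ≈ 5.18%


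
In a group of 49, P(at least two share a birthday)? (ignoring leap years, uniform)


P(all different) = Π(365-i)/365 for i=0..48
= 0.034220
P(match) = 1 - 0.034220 = 0.965780

P ≈ 0.9658 ≈ 96.58%


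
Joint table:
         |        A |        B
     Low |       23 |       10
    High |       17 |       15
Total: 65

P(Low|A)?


P(Low|A) = 23/(23+17) = 23/40

P = 23/40 ≈ 57.50%


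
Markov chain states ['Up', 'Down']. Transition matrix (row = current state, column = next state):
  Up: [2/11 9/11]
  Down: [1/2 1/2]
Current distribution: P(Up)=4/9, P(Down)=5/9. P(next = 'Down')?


P(next=Down) = Σᵢ P(now=i)×P(i→Down)
= 4/9×9/11 + 5/9×1/2
= 4/11 + 5/18 = 127/198

P = 127/198 ≈ 0.6414


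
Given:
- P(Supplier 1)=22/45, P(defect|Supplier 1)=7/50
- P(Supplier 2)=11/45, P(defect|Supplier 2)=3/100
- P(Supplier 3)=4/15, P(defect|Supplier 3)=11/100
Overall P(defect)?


P(B) = Σ P(B|Aᵢ)×P(Aᵢ)
  7/50×22/45 = 77/1125
  3/100×11/45 = 11/1500
  11/100×4/15 = 11/375
Sum = 473/4500

P(defect) = 473/4500 ≈ 10.51%


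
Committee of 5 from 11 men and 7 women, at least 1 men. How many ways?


Count by #men:
  1M,4W: C(11,1)×C(7,4)=385
  2M,3W: C(11,2)×C(7,3)=1925
  3M,2W: C(11,3)×C(7,2)=3465
  4M,1W: C(11,4)×C(7,1)=2310
  5M,0W: C(11,5)×C(7,0)=462
Total = 8547

8547


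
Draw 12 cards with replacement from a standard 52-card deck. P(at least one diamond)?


P(not a diamond) = 39/52 = 3/4
P(none in 12 draws) = (3/4)^12 = 531441/16777216
P(≥1 diamond) = 1 - 531441/16777216 = 16245775/16777216

P = 16245775/16777216 ≈ 96.83%


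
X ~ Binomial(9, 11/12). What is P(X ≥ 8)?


P(X ≥ 8) = Σ P(X=i) for i=8..9
P(X=8) = 214358881/573308928
P(X=9) = 2357947691/5159780352
Sum = 1071794405/1289945088

P(X ≥ 8) = 1071794405/1289945088 ≈ 83.09%


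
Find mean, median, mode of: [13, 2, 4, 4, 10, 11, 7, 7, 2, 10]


Sorted: [2, 2, 4, 4, 7, 7, 10, 10, 11, 13]
Mean = 70/10 = 7
Median = 7
Freq: {13: 1, 2: 2, 4: 2, 10: 2, 11: 1, 7: 2}
Mode: [2, 4, 7, 10]

Mean=7, Median=7, Mode=[2, 4, 7, 10]


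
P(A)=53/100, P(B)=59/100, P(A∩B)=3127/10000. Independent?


P(A)×P(B) = 3127/10000
P(A∩B) = 3127/10000
Equal ✓ → Independent

Yes, independent


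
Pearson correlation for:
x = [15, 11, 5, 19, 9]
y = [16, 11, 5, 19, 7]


n=5, Σx=59, Σy=58, Σxy=810, Σx²=813, Σy²=812
r = (5×810 - 59×58)/√((5×813 - 59²)(5×812 - 58²))
= 628/√(584×696) = 628/√406464 ≈ 628/637.5453 ≈ 0.9850

r ≈ 0.9850


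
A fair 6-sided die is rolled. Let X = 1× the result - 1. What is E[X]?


E[die] = (1+6)/2 = 7/2
E[X] = 1×7/2 - 1 = 5/2

E[X] = 5/2


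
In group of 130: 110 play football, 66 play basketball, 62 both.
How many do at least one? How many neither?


|A∪B| = 110+66-62 = 114
Neither = 130-114 = 16

At least one: 114; Neither: 16


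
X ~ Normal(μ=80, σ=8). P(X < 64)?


z = (64-80)/8 = -2.0
P(Z < -2.0) = 0.0228

P(X < 64) ≈ 0.0228


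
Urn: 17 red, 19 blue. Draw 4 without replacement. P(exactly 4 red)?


Hypergeometric: C(17,4)×C(19,0)/C(36,4)
= 2380×1/58905 = 4/99

P(X=4) = 4/99 ≈ 4.04%


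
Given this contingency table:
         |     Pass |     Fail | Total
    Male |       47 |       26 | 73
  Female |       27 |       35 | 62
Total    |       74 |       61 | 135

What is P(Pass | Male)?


P(Pass | Male) = 47/(47+26) = 47/73

P(Pass|Male) = 47/73 ≈ 64.38%


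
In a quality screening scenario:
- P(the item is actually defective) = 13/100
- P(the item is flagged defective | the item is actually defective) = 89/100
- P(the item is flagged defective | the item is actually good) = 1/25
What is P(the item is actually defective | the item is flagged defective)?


Using Bayes' theorem:
P(A|B) = P(B|A)·P(A) / P(B)

P(the item is flagged defective) = 89/100 × 13/100 + 1/25 × 87/100
= 1157/10000 + 87/2500 = 301/2000

P(the item is actually defective|the item is flagged defective) = (1157/10000) / (301/2000) = 1157/1505

P(the item is actually defective|the item is flagged defective) = 1157/1505 ≈ 76.88%


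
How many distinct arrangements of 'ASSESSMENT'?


Letters: 10, freq: {'A': 1, 'S': 4, 'E': 2, 'M': 1, 'N': 1, 'T': 1}
10!/(1!×4!×2!×1!×1!×1!) = 3628800/48 = 75600

75600


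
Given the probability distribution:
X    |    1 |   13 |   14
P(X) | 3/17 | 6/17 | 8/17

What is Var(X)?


E[X] = 193/17
E[X²] = 2585/17
Var(X) = E[X²] - (E[X])² = 2585/17 - 37249/289 = 6696/289

Var(X) = 6696/289 ≈ 23.1696


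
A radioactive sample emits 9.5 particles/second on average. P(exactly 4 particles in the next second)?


Poisson(λ=9.5): P(X=4) = e^(-λ)×λ^k/k!
= e^(-9.5) × 9.5^4 / 4!
≈ 7.485182989e-05 × 8145.0625 / 24 ≈ 0.025403

P(X=4) ≈ 0.025403 ≈ 2.54%


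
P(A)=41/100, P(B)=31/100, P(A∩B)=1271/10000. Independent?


P(A)×P(B) = 1271/10000
P(A∩B) = 1271/10000
Equal ✓ → Independent

Yes, independent


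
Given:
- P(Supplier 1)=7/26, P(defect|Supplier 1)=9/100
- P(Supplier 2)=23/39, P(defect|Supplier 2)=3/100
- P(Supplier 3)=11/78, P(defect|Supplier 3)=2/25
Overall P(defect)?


P(B) = Σ P(B|Aᵢ)×P(Aᵢ)
  9/100×7/26 = 63/2600
  3/100×23/39 = 23/1300
  2/25×11/78 = 11/975
Sum = 83/1560

P(defect) = 83/1560 ≈ 5.32%


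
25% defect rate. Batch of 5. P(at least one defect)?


P(all good) = (3/4)^5 = 243/1024
P(≥1 defect) = 781/1024

P = 781/1024 ≈ 76.27%


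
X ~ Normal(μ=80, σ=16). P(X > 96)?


z = (96-80)/16 = 1.0
P(X > 96) = 1 - P(Z ≤ 1.0) = 1 - 0.8413 = 0.1587

P(X > 96) ≈ 0.1587


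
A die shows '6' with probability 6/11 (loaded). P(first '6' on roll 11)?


Geometric: P(X=11) = (1-p)^(k-1)×p = (5/11)^10×6/11 = 58593750/285311670611

P(X=11) = 58593750/285311670611 ≈ 0.02%


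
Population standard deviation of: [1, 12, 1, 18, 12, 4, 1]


Mean = 49/7 = 7
  (1-7)²=36
  (12-7)²=25
  (1-7)²=36
  (18-7)²=121
  (12-7)²=25
  (4-7)²=9
  (1-7)²=36
Σ(x-μ)² = 288
σ² = 288/7

σ = √(288/7) ≈ 6.4143


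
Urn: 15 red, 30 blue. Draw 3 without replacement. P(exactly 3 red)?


Hypergeometric: C(15,3)×C(30,0)/C(45,3)
= 455×1/14190 = 91/2838

P(X=3) = 91/2838 ≈ 3.21%


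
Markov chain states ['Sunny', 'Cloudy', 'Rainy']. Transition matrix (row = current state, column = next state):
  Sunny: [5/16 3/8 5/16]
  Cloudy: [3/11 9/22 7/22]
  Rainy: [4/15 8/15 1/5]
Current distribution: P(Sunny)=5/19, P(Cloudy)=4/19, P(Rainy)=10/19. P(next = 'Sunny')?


P(next=Sunny) = Σᵢ P(now=i)×P(i→Sunny)
= 5/19×5/16 + 4/19×3/11 + 10/19×4/15
= 25/304 + 12/209 + 8/57 = 2809/10032

P = 2809/10032 ≈ 0.2800


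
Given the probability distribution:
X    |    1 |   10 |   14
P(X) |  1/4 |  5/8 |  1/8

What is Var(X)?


E[X] = 33/4
E[X²] = 349/4
Var(X) = E[X²] - (E[X])² = 349/4 - 1089/16 = 307/16

Var(X) = 307/16 ≈ 19.1875


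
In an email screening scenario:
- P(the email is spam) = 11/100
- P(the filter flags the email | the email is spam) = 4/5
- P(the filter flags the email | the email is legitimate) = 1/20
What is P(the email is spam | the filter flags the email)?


Using Bayes' theorem:
P(A|B) = P(B|A)·P(A) / P(B)

P(the filter flags the email) = 4/5 × 11/100 + 1/20 × 89/100
= 11/125 + 89/2000 = 53/400

P(the email is spam|the filter flags the email) = (11/125) / (53/400) = 176/265

P(the email is spam|the filter flags the email) = 176/265 ≈ 66.42%


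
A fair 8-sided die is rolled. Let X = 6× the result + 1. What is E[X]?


E[die] = (1+8)/2 = 9/2
E[X] = 6×9/2 + 1 = 28

E[X] = 28


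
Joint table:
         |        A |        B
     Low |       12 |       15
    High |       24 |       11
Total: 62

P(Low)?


P(Low) = (12+15)/62 = 27/62

P(Low) = 27/62 ≈ 43.55%


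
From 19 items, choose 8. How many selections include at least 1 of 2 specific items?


Complement: C(19,8) - C(17,8) = 75582 - 24310 = 51272

51272


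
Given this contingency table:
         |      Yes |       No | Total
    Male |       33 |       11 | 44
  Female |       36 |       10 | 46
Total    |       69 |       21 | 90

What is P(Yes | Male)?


P(Yes | Male) = 33/(33+11) = 33/44 = 3/4

P(Yes|Male) = 3/4 ≈ 75.00%


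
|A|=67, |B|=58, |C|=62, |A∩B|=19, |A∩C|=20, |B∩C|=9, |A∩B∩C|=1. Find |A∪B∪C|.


|A∪B∪C| = 67+58+62-19-20-9+1 = 140

|A∪B∪C| = 140


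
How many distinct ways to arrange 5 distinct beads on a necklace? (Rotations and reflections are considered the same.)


Free circular arrangements: rotations and reflections both identified.
(n-1)!/2 = 4!/2 = 24/2 = 12

12


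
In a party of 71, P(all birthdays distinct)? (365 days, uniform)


P(all different) = Π(365-i)/365 for i=0..70
= (365/365)×(364/365)×...×(295/365)
= 0.000679

P ≈ 0.0007 ≈ 0.07%


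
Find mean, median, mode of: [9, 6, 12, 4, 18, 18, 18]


Sorted: [4, 6, 9, 12, 18, 18, 18]
Mean = 85/7
Median = 12
Freq: {9: 1, 6: 1, 12: 1, 4: 1, 18: 3}
Mode: [18]

Mean=85/7, Median=12, Mode=18


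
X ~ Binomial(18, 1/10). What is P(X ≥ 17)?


P(X ≥ 17) = Σ P(X=i) for i=17..18
P(X=17) = 81/500000000000000000
P(X=18) = 1/1000000000000000000
Sum = 163/1000000000000000000

P(X ≥ 17) = 163/1000000000000000000 ≈ 0.00%


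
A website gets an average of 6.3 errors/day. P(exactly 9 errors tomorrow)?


Poisson(λ=6.3): P(X=9) = e^(-λ)×λ^k/k!
= e^(-6.3) × 6.3^9 / 9!
≈ 0.001836304777 × 15633814.1569 / 362880 ≈ 0.079113

P(X=9) ≈ 0.079113 ≈ 7.91%


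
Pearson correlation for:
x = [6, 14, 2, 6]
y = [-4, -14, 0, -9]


n=4, Σx=28, Σy=-27, Σxy=-274, Σx²=272, Σy²=293
r = (4×(-274) - 28×(-27))/√((4×272 - 28²)(4×293 - (-27)²))
= -340/√(304×443) = -340/√134672 ≈ -340/366.9768 ≈ -0.9265

r ≈ -0.9265


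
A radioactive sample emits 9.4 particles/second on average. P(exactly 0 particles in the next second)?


Poisson(λ=9.4): P(X=0) = e^(-λ)×λ^k/k!
= e^(-9.4) × 9.4^0 / 0!
≈ 8.272406556e-05 × 1 / 1 ≈ 0.000083

P(X=0) ≈ 0.000083 ≈ 0.01%


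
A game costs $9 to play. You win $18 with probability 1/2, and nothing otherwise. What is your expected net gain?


E[gain] = (18-9)×1/2 + (-9)×1/2
= 9/2 - 9/2 = 0

Expected net gain = $0 ≈ $0.00


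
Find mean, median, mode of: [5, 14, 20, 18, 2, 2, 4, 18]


Sorted: [2, 2, 4, 5, 14, 18, 18, 20]
Mean = 83/8
Median = 19/2
Freq: {5: 1, 14: 1, 20: 1, 18: 2, 2: 2, 4: 1}
Mode: [2, 18]

Mean=83/8, Median=19/2, Mode=[2, 18]


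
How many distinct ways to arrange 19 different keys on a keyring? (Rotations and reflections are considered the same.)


Free circular arrangements: rotations and reflections both identified.
(n-1)!/2 = 18!/2 = 6402373705728000/2 = 3201186852864000

3201186852864000


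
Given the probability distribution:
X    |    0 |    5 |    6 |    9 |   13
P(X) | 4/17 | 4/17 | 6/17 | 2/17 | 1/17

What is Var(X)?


E[X] = 87/17
E[X²] = 647/17
Var(X) = E[X²] - (E[X])² = 647/17 - 7569/289 = 3430/289

Var(X) = 3430/289 ≈ 11.8685


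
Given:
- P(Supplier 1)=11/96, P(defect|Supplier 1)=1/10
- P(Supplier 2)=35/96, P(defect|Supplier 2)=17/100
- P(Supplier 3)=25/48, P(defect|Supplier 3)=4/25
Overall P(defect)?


P(B) = Σ P(B|Aᵢ)×P(Aᵢ)
  1/10×11/96 = 11/960
  17/100×35/96 = 119/1920
  4/25×25/48 = 1/12
Sum = 301/1920

P(defect) = 301/1920 ≈ 15.68%


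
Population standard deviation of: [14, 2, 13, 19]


Mean = 48/4 = 12
  (14-12)²=4
  (2-12)²=100
  (13-12)²=1
  (19-12)²=49
Σ(x-μ)² = 154
σ² = 154/4 = 77/2

σ = √(77/2) ≈ 6.2048


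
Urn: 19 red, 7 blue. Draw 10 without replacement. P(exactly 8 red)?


Hypergeometric: C(19,8)×C(7,2)/C(26,10)
= 75582×21/5311735 = 378/1265

P(X=8) = 378/1265 ≈ 29.88%


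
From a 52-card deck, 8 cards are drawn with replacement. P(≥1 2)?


P(not a 2) = 48/52 = 12/13
P(none in 8 draws) = (12/13)^8 = 429981696/815730721
P(≥1 2) = 1 - 429981696/815730721 = 385749025/815730721

P = 385749025/815730721 ≈ 47.29%


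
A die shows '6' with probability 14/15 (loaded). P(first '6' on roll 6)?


Geometric: P(X=6) = (1-p)^(k-1)×p = (1/15)^5×14/15 = 14/11390625

P(X=6) = 14/11390625 ≈ 0.00%


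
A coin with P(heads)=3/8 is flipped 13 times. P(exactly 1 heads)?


Binomial: P(X=1) = C(13,1)×p^1×(1-p)^12
= 13 × 3/8 × 244140625/68719476736 = 9521484375/549755813888

P(X=1) = 9521484375/549755813888 ≈ 1.73%


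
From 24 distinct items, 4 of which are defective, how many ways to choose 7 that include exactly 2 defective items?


Choose 2 of the 4 defective items and 5 of the other 20 items:
C(4,2)×C(20,5) = 6×15504 = 93024

93024


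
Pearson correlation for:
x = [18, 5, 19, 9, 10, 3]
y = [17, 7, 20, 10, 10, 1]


n=6, Σx=64, Σy=65, Σxy=914, Σx²=900, Σy²=939
r = (6×914 - 64×65)/√((6×900 - 64²)(6×939 - 65²))
= 1324/√(1304×1409) = 1324/√1837336 ≈ 1324/1355.4837 ≈ 0.9768

r ≈ 0.9768


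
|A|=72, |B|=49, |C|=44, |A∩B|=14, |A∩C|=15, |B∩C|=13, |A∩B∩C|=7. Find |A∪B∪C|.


|A∪B∪C| = 72+49+44-14-15-13+7 = 130

|A∪B∪C| = 130


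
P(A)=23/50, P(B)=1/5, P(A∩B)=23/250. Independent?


P(A)×P(B) = 23/250
P(A∩B) = 23/250
Equal ✓ → Independent

Yes, independent


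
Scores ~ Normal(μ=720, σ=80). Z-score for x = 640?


z = (x - μ)/σ = (640 - 720)/80 = -1.0

z = -1.0
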